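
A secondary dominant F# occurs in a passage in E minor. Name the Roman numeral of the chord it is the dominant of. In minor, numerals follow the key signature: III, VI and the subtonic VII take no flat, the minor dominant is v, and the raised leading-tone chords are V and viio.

The chord is a major triad on F#.
A dominant resolves down a perfect fifth: F# → B. In E minor, B is scale degree 5, i.e. V.

V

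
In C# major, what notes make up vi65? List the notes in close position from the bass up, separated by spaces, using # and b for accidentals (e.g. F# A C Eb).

C# E# G# A#

The numeral's case and figure indicate a minor seventh chord. In C# major its root, the submediant, is A#.
Stacking thirds from A# gives A#-C#-E#-G#.
The figured bass 65 indicates first inversion, placing the third (C#) in the bass: C#-E#-G#-A#.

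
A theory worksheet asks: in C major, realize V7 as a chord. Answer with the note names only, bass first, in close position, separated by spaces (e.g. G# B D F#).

G B D F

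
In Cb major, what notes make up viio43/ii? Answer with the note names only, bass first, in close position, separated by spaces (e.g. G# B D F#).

Gb Bbb C Eb

viio43/ii is a secondary leading-tone chord. The target ii is Db in Cb major; the applied chord is rooted a semitone below, on C.
Building a fully diminished seventh chord on C gives C-Eb-Gb-Bbb.
The figured bass 43 indicates second inversion, placing the fifth (Gb) in the bass: Gb-Bbb-C-Eb.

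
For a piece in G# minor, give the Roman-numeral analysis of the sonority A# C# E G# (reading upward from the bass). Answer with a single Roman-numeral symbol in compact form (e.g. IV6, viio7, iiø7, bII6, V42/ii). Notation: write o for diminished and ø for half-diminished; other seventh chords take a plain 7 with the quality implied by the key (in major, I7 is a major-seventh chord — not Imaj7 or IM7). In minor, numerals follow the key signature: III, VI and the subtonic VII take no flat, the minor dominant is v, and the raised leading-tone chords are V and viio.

The pitches A#-C#-E-G# form a half-diminished seventh chord rooted on A#.
A# is scale degree 2 in G# minor, and a half-diminished seventh chord on that degree is written iiø7.

iiø7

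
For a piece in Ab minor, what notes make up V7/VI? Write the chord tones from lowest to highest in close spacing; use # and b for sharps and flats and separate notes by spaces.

Cb Eb Gb Bbb

The slash means an applied dominant: we want the dominant of VI. In Ab minor, VI is Fb major, and its dominant is built on Cb.
Building a dominant seventh chord on Cb gives Cb-Eb-Gb-Bbb.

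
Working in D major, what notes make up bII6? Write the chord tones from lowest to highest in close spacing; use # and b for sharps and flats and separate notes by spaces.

G Bb Eb

Scale degree 2 in D major is E; lowering it a half step gives Eb. bII6 is the Neapolitan sixth — a major triad on the lowered second degree, here in its customary first inversion.
So the chord is Eb-G-Bb, a major triad.
The figured bass 6 indicates first inversion, placing the third (G) in the bass: G-Bb-Eb.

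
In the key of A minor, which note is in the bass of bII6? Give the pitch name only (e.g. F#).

bII in A minor has root Bb; the chord is Bb-D-F.
The figure 6 means first inversion — the third is in the bass.

D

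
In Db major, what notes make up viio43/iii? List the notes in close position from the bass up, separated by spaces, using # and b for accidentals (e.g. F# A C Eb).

Bb Db E G

The slash marks an applied leading-tone chord: viio of iii. In Db major, iii is F, so the leading tone to it is E, a half step below.
Building a fully diminished seventh chord on E gives E-G-Bb-Db.
With the 43 figure the chord is in second inversion; from the bass Bb upward in close position it reads Bb-Db-E-G.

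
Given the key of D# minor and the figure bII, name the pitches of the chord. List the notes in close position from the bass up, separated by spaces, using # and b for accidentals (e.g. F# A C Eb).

E G# B

Scale degree 2 in D# minor is E#; lowering it a half step gives E. bII is the Neapolitan chord — a major triad on the lowered second degree.
So the chord is E-G#-B.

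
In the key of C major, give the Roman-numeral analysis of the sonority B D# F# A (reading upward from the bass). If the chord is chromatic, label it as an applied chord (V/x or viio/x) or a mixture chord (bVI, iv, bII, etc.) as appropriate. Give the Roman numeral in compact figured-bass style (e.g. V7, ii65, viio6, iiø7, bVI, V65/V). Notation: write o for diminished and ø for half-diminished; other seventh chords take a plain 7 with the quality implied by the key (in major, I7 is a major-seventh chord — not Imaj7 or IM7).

V7/iii

Stacked in thirds the chord is B-D#-F#-A: a dominant seventh chord on B.
B is not a diatonic chord root with this quality in C major, but it lies a perfect fifth above E (iii), so the chord functions as an applied dominant of iii.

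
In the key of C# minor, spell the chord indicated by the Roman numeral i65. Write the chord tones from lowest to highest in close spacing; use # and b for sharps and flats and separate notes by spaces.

In C# minor, scale degree 1 is C#, and the diatonic chord built there is a minor seventh chord.
That chord is spelled C#-E-G#-B.
The figured bass 65 indicates first inversion, placing the third (E) in the bass: E-G#-B-C#.

E G# B C#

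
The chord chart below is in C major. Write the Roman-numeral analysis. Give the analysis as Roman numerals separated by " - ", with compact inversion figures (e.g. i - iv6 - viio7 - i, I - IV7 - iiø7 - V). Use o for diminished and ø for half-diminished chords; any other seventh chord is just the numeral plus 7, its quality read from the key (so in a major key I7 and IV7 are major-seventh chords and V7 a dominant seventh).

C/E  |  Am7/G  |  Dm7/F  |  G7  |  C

I6 - vi42 - ii65 - V7 - I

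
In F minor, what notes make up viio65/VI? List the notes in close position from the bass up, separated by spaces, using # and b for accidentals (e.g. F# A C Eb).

Eb Gb Bbb C

The slash marks an applied leading-tone chord: viio of VI. In F minor, VI is Db, so the leading tone to it is C, a half step below.
Building a fully diminished seventh chord on C gives C-Eb-Gb-Bbb.
With the 65 figure the chord is in first inversion; from the bass Eb upward in close position it reads Eb-Gb-Bbb-C.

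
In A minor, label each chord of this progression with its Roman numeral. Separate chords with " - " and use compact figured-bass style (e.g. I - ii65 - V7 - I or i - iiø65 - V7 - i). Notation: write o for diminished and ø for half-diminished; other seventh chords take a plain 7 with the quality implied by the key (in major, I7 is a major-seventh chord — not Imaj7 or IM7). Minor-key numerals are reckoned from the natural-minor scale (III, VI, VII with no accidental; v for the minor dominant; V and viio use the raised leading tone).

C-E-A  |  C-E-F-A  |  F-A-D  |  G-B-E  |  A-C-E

i6 - VI43 - iv6 - v6 - i

C-E-A: minor triad on A = scale degree 1 → i6.
C-E-F-A: major seventh chord on F = scale degree 6 → VI43.
F-A-D has root D, degree 4 in A minor, so iv6.
G-B-E: minor triad on E = scale degree 5 → v6.
A-C-E: minor triad on A = scale degree 1 → i.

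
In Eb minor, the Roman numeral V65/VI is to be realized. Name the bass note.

Bb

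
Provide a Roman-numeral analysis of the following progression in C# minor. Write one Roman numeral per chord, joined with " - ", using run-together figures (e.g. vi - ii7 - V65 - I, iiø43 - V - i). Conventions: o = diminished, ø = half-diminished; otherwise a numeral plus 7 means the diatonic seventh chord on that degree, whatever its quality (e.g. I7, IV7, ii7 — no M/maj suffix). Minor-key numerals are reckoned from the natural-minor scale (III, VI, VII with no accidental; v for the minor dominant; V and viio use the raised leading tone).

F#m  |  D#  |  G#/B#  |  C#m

iv - V/V - V6 - i

F#m has root F#, degree 4 in C# minor, so iv.
D#: a major triad on D#, the applied dominant of V → V/V.
G#/B# has root G#, degree 5 in C# minor, so V6.
C#m: root C# is the tonic; minor triad there is i.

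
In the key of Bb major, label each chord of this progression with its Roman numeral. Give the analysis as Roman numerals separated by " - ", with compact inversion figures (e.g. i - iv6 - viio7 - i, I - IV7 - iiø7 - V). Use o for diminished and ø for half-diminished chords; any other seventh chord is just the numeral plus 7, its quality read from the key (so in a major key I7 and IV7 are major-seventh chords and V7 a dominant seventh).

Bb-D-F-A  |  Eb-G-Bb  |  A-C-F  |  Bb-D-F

Bb-D-F-A: root Bb is the tonic; major seventh chord there is I7.
Eb-G-Bb has root Eb, degree 4 in Bb major, so IV.
A-C-F: major triad on F = scale degree 5 → V6.
Bb-D-F: major triad on Bb = scale degree 1 → I.

I7 - IV - V6 - I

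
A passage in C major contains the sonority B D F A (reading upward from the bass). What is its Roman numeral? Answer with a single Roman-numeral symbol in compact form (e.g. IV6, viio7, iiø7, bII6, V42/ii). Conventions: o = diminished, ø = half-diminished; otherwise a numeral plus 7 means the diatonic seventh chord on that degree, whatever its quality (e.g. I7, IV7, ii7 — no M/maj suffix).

Stacked in thirds the chord is B-D-F-A: a half-diminished seventh chord on B.
In C major, B is the leading tone; the diatonic half-diminished seventh chord there is viiø7.

viiø7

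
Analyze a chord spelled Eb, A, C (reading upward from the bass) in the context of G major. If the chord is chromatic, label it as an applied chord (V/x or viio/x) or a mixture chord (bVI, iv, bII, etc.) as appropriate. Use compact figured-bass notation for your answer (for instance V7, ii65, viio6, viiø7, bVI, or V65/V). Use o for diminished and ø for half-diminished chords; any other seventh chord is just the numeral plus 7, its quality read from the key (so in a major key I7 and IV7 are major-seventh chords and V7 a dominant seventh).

The pitches A-C-Eb form a diminished triad rooted on A.
A is the second degree of G major. This is the diminished supertonic triad, borrowed from the parallel minor.
With Eb in the bass the chord is in second inversion, so the figured bass is 64.

iio64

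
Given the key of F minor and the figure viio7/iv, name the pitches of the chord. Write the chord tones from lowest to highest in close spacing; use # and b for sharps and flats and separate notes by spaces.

viio7/iv is a secondary leading-tone chord. The target iv is Bb in F minor; the applied chord is rooted a semitone below, on A.
Building a fully diminished seventh chord on A gives A-C-Eb-Gb.

A C Eb Gb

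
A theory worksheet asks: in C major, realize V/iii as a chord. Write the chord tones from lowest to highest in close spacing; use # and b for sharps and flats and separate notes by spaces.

V/iii is a secondary dominant — the dominant triad of iii. iii in C major is E, so the applied chord's root is B, a perfect fifth above.
Building a major triad on B gives B-D#-F#.

B D# F#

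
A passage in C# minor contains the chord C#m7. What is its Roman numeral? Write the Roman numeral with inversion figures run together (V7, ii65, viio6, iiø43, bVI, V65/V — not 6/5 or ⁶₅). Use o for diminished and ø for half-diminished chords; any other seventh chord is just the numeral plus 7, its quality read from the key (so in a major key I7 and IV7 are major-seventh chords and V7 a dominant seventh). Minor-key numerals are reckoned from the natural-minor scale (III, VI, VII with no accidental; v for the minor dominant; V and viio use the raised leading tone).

i7

The pitches C#-E-G#-B form a minor seventh chord rooted on C#.
In C# minor, C# is the tonic; the diatonic minor seventh chord there is i7.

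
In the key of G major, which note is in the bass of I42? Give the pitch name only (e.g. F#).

F#

I in G major has root G; the chord is G-B-D-F#.
The figure 42 means third inversion — the seventh is in the bass.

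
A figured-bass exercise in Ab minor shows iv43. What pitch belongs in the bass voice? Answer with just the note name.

iv in Ab minor has root Db; the chord is Db-Fb-Ab-Cb.
The figure 43 means second inversion — the fifth is in the bass.

Ab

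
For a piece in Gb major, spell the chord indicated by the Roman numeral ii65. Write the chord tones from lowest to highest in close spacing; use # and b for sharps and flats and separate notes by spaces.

Cb Eb Gb Ab

In Gb major, the second degree is Ab, and the diatonic chord built there is a minor seventh chord.
Stacking thirds from Ab gives Ab-Cb-Eb-Gb.
The figured bass 65 indicates first inversion, placing the third (Cb) in the bass: Cb-Eb-Gb-Ab.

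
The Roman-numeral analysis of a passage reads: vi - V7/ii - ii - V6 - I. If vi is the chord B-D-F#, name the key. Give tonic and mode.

D major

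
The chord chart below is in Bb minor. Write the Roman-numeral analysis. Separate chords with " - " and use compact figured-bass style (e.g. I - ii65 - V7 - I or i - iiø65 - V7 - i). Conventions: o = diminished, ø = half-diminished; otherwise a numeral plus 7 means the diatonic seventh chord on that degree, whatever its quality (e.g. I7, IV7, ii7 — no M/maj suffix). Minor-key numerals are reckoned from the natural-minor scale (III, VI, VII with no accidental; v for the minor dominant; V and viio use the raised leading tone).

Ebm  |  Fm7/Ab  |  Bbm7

Ebm has root Eb, degree 4 in Bb minor, so iv.
Fm7/Ab: root F is the dominant; minor seventh chord there is v65.
Bbm7: minor seventh chord on Bb = scale degree 1 → i7.

iv - v65 - i7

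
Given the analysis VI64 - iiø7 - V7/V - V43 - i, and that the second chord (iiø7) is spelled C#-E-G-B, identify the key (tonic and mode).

The chord C#m7b5 is a half-diminished seventh chord rooted on C#; its label is iiø7.
iiø7 on C# implies C# is the supertonic; that puts the tonic at B, and the lowercase numeral fits minor mode.

B minor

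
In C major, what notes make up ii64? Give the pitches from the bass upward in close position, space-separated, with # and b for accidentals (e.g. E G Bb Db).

A D F

The numeral's case and figure indicate a minor triad. In C major its root, scale degree 2, is D.
That chord is spelled D-F-A.
The figured bass 64 indicates second inversion, placing the fifth (A) in the bass: A-D-F.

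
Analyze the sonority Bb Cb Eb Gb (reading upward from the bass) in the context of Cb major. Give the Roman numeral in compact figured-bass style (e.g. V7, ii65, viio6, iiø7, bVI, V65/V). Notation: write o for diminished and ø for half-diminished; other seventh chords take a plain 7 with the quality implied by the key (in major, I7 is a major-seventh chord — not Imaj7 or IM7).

I42

Stacked in thirds the chord is Cb-Eb-Gb-Bb: a major seventh chord on Cb.
Cb is scale degree 1 in Cb major, and a major seventh chord on that degree is written I7.
With Bb in the bass the chord is in third inversion, so the figured bass is 42.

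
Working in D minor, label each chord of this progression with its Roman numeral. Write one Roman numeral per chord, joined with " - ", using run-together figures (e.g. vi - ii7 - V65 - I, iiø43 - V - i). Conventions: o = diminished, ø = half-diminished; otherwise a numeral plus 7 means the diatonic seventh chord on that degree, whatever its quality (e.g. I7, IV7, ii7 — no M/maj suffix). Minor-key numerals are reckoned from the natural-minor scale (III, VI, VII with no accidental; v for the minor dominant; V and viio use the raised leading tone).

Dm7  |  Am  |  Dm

Dm7: root D is the tonic; minor seventh chord there is i7.
Am: minor triad on A = scale degree 5 → v.
Dm: minor triad on D = scale degree 1 → i.

i7 - v - i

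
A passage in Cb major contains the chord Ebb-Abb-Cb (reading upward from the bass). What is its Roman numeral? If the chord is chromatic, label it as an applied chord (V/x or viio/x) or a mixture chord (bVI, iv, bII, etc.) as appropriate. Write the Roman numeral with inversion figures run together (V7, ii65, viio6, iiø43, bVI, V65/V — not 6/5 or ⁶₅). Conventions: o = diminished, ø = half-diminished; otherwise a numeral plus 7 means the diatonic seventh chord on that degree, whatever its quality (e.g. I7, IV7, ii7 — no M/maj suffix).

bVI64

The pitches Abb-Cb-Ebb form a major triad rooted on Abb.
Abb is the lowered sixth degree of Cb major (diatonic 6 would be Ab). This is a major triad on the lowered sixth degree, borrowed from the parallel minor.
With Ebb in the bass the chord is in second inversion, so the figured bass is 64.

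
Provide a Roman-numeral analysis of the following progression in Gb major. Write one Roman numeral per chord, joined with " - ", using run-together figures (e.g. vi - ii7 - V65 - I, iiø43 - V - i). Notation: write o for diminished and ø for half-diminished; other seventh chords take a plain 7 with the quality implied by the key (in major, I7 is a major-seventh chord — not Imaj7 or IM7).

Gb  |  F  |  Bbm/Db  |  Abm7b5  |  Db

I - V/iii - iii6 - iiø7 - V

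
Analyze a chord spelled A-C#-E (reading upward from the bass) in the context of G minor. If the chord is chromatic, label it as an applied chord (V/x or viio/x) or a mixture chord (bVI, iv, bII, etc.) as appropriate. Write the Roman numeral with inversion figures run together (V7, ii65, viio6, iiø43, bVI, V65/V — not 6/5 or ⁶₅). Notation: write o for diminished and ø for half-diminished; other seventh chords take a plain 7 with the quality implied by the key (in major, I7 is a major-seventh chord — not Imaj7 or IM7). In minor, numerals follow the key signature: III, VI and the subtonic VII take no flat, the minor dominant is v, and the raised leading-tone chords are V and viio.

V/V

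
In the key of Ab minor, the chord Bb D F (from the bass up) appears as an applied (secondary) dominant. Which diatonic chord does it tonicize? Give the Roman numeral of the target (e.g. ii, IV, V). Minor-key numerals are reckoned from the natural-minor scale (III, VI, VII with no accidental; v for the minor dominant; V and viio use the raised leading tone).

The chord is a major triad on Bb.
A dominant resolves down a perfect fifth: Bb → Eb. In Ab minor, Eb is scale degree 5, i.e. V.

V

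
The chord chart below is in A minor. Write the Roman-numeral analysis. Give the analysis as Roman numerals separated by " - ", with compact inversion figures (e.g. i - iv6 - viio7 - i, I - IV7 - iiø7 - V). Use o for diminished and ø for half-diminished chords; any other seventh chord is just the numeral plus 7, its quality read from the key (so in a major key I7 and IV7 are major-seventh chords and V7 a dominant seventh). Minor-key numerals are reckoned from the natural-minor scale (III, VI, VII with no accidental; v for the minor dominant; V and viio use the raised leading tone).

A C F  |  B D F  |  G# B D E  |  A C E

A-C-F: root F is the submediant; major triad there is VI6.
B-D-F: root B is the supertonic; diminished triad there is iio.
G#-B-D-E: root E is the dominant; dominant seventh chord there is V65.
A-C-E has root A, degree 1 in A minor, so i.

VI6 - iio - V65 - i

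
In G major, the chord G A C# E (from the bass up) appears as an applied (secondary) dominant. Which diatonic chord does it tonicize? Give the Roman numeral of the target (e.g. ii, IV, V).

V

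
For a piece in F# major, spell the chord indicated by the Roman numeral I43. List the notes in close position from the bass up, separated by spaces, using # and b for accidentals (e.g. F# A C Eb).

C# E# F# A#

The numeral's case and figure indicate a major seventh chord. In F# major its root, the first degree, is F#.
That chord is spelled F#-A#-C#-E#.
With the 43 figure the chord is in second inversion; from the bass C# upward in close position it reads C#-E#-F#-A#.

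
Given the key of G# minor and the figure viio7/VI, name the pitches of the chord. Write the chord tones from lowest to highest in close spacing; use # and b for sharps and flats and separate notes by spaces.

D# F# A C

viio7/VI is a secondary leading-tone chord. The target VI is E in G# minor; the applied chord is rooted a semitone below, on D#.
Building a fully diminished seventh chord on D# gives D#-F#-A-C.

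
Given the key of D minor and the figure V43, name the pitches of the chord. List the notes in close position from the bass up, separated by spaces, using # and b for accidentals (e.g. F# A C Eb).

E G A C#

In D minor, the fifth degree is A. The dominant is major (leading tone raised), so V is a dominant seventh chord.
That chord is spelled A-C#-E-G.
With the 43 figure the chord is in second inversion; from the bass E upward in close position it reads E-G-A-C#.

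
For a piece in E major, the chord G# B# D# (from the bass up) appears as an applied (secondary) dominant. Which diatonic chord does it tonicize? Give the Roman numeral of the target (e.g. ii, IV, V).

vi

The chord is a major triad on G#.
A dominant resolves down a perfect fifth: G# → C#. In E major, C# is scale degree 6, i.e. vi.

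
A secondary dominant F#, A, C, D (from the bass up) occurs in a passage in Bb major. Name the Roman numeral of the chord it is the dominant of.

The chord is a dominant seventh chord on D.
A dominant resolves down a perfect fifth: D → G. In Bb major, G is scale degree 6, i.e. vi.

vi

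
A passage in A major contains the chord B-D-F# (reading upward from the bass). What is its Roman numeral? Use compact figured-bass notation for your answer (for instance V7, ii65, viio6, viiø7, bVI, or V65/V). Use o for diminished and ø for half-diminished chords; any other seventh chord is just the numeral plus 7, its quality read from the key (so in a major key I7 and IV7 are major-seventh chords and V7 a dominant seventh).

The pitches B-D-F# form a minor triad rooted on B.
B is scale degree 2 in A major, and a minor triad on that degree is written ii.

ii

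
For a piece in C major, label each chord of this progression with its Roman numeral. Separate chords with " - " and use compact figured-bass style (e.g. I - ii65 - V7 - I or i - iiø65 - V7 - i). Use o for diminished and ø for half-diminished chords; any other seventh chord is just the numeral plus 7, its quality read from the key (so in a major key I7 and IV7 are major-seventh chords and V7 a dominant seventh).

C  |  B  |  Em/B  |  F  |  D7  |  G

C: major triad on C = scale degree 1 → I.
B is the secondary dominant of iii (major triad on B): V/iii.
Em/B: root E is the mediant; minor triad there is iii64.
F has root F, degree 4 in C major, so IV.
D7: chromatic; D is V of V, so V7/V.
G: root G is the dominant; major triad there is V.

I - V/iii - iii64 - IV - V7/V - V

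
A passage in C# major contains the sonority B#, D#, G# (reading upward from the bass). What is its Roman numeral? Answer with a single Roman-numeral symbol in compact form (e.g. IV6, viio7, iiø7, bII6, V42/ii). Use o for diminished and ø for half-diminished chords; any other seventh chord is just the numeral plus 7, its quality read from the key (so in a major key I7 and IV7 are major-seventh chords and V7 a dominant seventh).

Stacked in thirds the chord is G#-B#-D#: a major triad on G#.
In C# major, G# is the dominant; the diatonic major triad there is V.
With B# in the bass the chord is in first inversion, so the figured bass is 6.

V6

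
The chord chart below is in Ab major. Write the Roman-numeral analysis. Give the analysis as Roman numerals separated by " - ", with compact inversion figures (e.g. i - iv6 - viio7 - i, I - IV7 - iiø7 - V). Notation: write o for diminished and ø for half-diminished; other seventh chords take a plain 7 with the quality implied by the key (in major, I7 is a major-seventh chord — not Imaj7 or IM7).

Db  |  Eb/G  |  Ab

IV - V6 - I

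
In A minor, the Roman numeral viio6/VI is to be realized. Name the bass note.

The applied chord viio6/VI is rooted on E: E-G-Bb.
The figure 6 means first inversion — the third is in the bass.

G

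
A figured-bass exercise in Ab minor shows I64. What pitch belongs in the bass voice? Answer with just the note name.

I in Ab minor has root Ab; the chord is Ab-C-Eb.
The figure 64 means second inversion — the fifth is in the bass.

Eb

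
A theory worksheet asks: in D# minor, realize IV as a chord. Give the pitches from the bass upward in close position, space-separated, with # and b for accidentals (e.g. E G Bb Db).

G# B# D#

IV is the major subdominant, borrowed from the parallel major. In D# minor that root is G#.
So the chord is G#-B#-D#.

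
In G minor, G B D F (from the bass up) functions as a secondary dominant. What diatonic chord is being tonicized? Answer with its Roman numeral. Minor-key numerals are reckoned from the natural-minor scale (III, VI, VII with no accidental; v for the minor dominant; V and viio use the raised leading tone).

The chord is a dominant seventh chord on G.
A dominant resolves down a perfect fifth: G → C. In G minor, C is scale degree 4, i.e. iv.

iv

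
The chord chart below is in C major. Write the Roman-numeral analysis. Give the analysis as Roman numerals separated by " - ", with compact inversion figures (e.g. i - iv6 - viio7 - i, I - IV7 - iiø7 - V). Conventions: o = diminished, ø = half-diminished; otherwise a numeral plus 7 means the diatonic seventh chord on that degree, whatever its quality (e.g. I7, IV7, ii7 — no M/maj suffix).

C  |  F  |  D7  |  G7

I - IV - V7/V - V7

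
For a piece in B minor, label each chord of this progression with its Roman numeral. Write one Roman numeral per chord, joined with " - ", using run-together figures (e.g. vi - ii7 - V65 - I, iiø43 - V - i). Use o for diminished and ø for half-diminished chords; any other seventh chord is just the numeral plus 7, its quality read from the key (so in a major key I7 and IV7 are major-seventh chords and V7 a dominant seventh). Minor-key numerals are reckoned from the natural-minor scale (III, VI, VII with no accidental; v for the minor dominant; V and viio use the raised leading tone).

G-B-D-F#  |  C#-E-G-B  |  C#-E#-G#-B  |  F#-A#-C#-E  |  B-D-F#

G-B-D-F#: root G is the submediant; major seventh chord there is VI7.
C#-E-G-B: root C# is the supertonic; half-diminished seventh chord there is iiø7.
C#-E#-G#-B: a dominant seventh chord on C#, the applied dominant of V → V7/V.
F#-A#-C#-E has root F#, degree 5 in B minor, so V7.
B-D-F#: root B is the tonic; minor triad there is i.

VI7 - iiø7 - V7/V - V7 - i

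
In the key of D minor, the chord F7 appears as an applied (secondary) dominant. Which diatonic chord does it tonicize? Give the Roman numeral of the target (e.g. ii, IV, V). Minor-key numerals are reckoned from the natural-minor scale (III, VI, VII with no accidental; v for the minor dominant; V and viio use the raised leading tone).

VI

The chord is a dominant seventh chord on F.
A dominant resolves down a perfect fifth: F → Bb. In D minor, Bb is scale degree 6, i.e. VI.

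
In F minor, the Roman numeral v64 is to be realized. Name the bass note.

v in F minor has root C; the chord is C-Eb-G.
The figure 64 means second inversion — the fifth is in the bass.

G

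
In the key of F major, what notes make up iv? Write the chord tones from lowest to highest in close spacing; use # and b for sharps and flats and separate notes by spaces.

Scale degree 4 in F major is Bb; here the chord built on it is altered to a minor triad. iv is the minor subdominant, borrowed from the parallel minor.
So the chord is Bb-Db-F.

Bb Db F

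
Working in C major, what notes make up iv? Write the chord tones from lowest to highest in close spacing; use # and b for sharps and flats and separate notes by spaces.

F Ab C

iv is the minor subdominant, borrowed from the parallel minor. In C major that root is F.
So the chord is F-Ab-C, a minor triad.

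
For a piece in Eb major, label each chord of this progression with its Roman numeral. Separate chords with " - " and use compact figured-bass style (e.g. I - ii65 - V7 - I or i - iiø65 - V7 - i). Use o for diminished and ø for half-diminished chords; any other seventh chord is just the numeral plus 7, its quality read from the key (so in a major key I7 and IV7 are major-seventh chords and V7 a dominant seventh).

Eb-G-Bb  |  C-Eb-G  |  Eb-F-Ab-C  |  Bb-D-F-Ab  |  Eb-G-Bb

I - vi - ii42 - V7 - I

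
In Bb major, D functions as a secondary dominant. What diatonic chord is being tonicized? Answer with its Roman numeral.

vi

The chord is a major triad on D.
A dominant resolves down a perfect fifth: D → G. In Bb major, G is scale degree 6, i.e. vi.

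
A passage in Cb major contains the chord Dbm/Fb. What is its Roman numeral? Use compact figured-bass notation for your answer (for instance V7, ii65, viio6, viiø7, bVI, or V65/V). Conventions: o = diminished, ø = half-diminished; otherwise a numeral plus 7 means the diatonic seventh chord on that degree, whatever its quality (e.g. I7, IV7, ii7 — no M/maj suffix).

Stacked in thirds the chord is Db-Fb-Ab: a minor triad on Db.
In Cb major, Db is the supertonic; the diatonic minor triad there is ii.
With Fb in the bass the chord is in first inversion, so the figured bass is 6.

ii6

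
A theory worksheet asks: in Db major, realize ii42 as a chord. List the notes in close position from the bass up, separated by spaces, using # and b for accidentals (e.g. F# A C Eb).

Db Eb Gb Bb

In Db major, the supertonic is Eb, and the diatonic chord built there is a minor seventh chord.
That chord is spelled Eb-Gb-Bb-Db.
The figured bass 42 indicates third inversion, placing the seventh (Db) in the bass: Db-Eb-Gb-Bb.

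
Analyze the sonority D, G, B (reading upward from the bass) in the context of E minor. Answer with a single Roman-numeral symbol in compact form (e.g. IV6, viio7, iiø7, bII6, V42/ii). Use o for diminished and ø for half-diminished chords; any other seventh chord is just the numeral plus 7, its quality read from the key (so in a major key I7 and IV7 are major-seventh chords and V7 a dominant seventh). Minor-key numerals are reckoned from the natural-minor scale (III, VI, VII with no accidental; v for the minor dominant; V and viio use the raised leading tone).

The pitches G-B-D form a major triad rooted on G.
In E minor, G is the mediant; the diatonic major triad there is III.
With D in the bass the chord is in second inversion, so the figured bass is 64.

III64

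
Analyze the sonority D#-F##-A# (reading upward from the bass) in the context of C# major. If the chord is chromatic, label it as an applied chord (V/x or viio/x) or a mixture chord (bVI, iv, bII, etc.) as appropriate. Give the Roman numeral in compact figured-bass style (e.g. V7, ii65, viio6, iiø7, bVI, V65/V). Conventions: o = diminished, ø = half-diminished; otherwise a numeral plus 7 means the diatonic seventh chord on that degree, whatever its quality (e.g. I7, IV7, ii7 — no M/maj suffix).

V/V

The pitches D#-F##-A# form a major triad rooted on D#.
D# is not a diatonic chord root with this quality in C# major, but it lies a perfect fifth above G# (V), so the chord functions as an applied dominant of V.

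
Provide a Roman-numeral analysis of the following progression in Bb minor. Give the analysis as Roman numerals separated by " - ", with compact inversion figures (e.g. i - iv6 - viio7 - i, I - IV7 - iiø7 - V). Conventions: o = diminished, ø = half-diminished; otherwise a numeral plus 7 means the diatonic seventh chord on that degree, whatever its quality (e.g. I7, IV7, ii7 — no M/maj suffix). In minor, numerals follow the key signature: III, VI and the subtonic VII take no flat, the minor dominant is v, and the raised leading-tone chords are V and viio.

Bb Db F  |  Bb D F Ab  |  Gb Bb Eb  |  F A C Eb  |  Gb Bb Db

Bb-Db-F has root Bb, degree 1 in Bb minor, so i.
Bb-D-F-Ab: chromatic; Bb is V of iv, so V7/iv.
Gb-Bb-Eb has root Eb, degree 4 in Bb minor, so iv6.
F-A-C-Eb: root F is the dominant; dominant seventh chord there is V7.
Gb-Bb-Db: major triad on Gb = scale degree 6 → VI.

i - V7/iv - iv6 - V7 - VI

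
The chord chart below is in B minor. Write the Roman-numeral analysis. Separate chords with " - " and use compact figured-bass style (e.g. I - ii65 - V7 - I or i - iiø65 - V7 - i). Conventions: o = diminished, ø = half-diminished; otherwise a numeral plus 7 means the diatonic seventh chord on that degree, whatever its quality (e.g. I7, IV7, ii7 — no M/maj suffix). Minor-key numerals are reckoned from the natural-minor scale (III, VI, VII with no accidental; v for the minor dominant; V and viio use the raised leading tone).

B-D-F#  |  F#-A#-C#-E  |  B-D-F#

i - V7 - i

B-D-F# has root B, degree 1 in B minor, so i.
F#-A#-C#-E has root F#, degree 5 in B minor, so V7.
B-D-F# has root B, degree 1 in B minor, so i.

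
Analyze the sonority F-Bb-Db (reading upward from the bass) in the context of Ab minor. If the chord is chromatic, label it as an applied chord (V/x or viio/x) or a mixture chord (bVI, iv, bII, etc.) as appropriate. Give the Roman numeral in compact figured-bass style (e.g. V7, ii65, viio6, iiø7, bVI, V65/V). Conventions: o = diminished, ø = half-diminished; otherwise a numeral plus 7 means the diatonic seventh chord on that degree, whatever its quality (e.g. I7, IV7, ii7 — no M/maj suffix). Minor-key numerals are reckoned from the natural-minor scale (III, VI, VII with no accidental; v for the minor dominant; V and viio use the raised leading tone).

Stacked in thirds the chord is Bb-Db-F: a minor triad on Bb.
Bb is the second degree of Ab minor. This is the minor supertonic, borrowed from the parallel major (the Dorian ii).
With F in the bass the chord is in second inversion, so the figured bass is 64.

ii64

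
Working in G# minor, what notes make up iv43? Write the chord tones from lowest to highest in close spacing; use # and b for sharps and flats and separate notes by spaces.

G# B C# E

In G# minor, the fourth degree is C#, and the diatonic chord built there is a minor seventh chord.
That chord is spelled C#-E-G#-B.
The figured bass 43 indicates second inversion, placing the fifth (G#) in the bass: G#-B-C#-E.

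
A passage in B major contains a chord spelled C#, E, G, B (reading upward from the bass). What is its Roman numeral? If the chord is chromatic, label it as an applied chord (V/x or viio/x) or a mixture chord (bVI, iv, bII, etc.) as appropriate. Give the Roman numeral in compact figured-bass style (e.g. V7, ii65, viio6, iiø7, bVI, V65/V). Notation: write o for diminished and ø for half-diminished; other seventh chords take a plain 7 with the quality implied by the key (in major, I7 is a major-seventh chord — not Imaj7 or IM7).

iiø7

The pitches C#-E-G-B form a half-diminished seventh chord rooted on C#.
C# is the second degree of B major. This is the half-diminished supertonic seventh, borrowed from the parallel minor.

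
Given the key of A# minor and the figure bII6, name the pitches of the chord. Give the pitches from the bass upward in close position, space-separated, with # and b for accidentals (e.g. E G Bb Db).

D# F# B

bII6 is the Neapolitan sixth — a major triad on the lowered second degree, here in its customary first inversion. In A# minor that root is B.
So the chord is B-D#-F#.
The figured bass 6 indicates first inversion, placing the third (D#) in the bass: D#-F#-B.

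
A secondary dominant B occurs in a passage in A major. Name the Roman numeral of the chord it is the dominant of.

V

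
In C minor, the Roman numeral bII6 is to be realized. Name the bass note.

F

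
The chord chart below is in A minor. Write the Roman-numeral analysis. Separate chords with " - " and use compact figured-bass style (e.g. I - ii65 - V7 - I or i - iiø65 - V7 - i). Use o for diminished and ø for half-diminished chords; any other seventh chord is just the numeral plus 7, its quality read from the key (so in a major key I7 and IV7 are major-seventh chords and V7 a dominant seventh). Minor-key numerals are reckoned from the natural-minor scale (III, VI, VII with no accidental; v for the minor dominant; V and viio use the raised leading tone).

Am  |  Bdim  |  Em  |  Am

i - iio - v - i

Am: root A is the tonic; minor triad there is i.
Bdim has root B, degree 2 in A minor, so iio.
Em: minor triad on E = scale degree 5 → v.
Am has root A, degree 1 in A minor, so i.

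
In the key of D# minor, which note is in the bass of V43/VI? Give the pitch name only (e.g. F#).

The applied chord V43/VI is rooted on F#: F#-A#-C#-E.
The figure 43 means second inversion — the fifth is in the bass.

C#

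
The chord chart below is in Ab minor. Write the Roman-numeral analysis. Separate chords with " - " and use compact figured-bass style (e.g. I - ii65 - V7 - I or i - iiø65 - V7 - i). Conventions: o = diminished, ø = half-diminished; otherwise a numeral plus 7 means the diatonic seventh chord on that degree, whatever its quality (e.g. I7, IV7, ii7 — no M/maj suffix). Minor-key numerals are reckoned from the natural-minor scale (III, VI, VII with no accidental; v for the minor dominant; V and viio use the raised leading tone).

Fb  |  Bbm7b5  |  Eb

VI - iiø7 - V

Fb has root Fb, degree 6 in Ab minor, so VI.
Bbm7b5 has root Bb, degree 2 in Ab minor, so iiø7.
Eb: major triad on Eb = scale degree 5 → V.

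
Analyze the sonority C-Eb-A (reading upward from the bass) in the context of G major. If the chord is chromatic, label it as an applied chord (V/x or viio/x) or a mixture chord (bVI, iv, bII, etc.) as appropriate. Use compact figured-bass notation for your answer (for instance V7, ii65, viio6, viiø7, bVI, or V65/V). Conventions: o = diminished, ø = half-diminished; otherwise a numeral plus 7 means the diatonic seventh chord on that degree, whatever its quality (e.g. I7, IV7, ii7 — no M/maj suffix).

Stacked in thirds the chord is A-C-Eb: a diminished triad on A.
A is the second degree of G major. This is the diminished supertonic triad, borrowed from the parallel minor.
With C in the bass the chord is in first inversion, so the figured bass is 6.

iio6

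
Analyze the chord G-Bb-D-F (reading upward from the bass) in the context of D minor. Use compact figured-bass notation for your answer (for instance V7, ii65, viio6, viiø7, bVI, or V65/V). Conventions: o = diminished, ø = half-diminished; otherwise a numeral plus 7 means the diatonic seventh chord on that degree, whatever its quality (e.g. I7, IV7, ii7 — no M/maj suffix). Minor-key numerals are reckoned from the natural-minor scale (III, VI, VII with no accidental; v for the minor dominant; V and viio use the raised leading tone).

Stacked in thirds the chord is G-Bb-D-F: a minor seventh chord on G.
In D minor, G is the subdominant; the diatonic minor seventh chord there is iv7.

iv7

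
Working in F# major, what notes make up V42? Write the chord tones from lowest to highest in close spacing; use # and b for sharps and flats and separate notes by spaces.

In F# major, the dominant is C#, and the diatonic chord built there is a dominant seventh chord.
Stacking thirds from C# gives C#-E#-G#-B.
With the 42 figure the chord is in third inversion; from the bass B upward in close position it reads B-C#-E#-G#.

B C# E# G#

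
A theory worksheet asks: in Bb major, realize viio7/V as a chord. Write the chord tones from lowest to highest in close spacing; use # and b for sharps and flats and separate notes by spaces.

E G Bb Db

viio7/V is a secondary leading-tone chord. The target V is F in Bb major; the applied chord is rooted a semitone below, on E.
Building a fully diminished seventh chord on E gives E-G-Bb-Db.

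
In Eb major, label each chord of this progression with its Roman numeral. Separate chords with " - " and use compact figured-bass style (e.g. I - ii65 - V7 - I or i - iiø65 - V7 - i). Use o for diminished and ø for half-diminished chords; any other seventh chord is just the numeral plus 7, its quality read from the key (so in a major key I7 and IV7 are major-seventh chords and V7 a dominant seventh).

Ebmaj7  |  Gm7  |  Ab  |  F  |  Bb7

I7 - iii7 - IV - V/V - V7

Ebmaj7: root Eb is the tonic; major seventh chord there is I7.
Gm7 has root G, degree 3 in Eb major, so iii7.
Ab has root Ab, degree 4 in Eb major, so IV.
F: a major triad on F, the applied dominant of V → V/V.
Bb7: root Bb is the dominant; dominant seventh chord there is V7.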